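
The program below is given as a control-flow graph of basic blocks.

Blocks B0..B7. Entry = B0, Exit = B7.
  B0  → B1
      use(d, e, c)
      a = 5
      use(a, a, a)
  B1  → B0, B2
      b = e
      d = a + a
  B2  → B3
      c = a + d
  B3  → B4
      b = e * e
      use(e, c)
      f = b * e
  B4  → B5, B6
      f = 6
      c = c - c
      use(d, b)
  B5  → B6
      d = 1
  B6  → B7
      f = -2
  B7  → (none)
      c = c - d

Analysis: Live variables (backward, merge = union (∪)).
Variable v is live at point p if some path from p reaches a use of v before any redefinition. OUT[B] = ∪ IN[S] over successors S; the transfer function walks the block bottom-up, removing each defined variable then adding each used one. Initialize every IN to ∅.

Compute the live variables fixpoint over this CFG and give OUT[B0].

Per-block solution:
  B0:  IN={c, d, e}  OUT={a, c, e}
  B1:  IN={a, c, e}  OUT={a, c, d, e}
  B2:  IN={a, d, e}  OUT={c, d, e}
  B3:  IN={c, d, e}  OUT={b, c, d}
  B4:  IN={b, c, d}  OUT={c, d}
  B5:  IN={c}  OUT={c, d}
  B6:  IN={c, d}  OUT={c, d}
  B7:  IN={c, d}  OUT={}

Merge at B0: OUT[B0] = IN[B1] = {a, c, e}

Answer: {a, c, e}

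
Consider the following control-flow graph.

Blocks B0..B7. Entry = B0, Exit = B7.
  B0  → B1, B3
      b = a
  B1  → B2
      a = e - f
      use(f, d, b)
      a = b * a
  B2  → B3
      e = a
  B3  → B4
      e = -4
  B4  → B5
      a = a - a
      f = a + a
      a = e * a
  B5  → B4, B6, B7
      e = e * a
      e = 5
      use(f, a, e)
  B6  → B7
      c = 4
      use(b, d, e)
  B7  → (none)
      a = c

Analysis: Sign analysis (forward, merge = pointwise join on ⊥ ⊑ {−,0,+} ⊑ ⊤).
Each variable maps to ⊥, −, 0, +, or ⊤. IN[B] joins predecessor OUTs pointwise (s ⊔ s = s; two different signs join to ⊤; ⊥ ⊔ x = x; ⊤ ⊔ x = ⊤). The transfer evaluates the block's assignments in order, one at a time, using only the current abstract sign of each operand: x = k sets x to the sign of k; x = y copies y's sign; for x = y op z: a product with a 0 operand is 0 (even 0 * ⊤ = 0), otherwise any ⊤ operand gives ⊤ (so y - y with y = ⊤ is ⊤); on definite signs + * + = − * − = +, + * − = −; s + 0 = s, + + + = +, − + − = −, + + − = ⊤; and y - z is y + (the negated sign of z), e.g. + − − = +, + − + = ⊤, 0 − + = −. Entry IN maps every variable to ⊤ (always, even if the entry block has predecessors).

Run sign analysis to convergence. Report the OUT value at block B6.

Answer: {a: ⊤, b: ⊤, c: +, d: ⊤, e: +, f: ⊤}

Derivation:
Converged values:
  B0:   IN=(all ⊤)   OUT=(all ⊤)
  B1:   IN=(all ⊤)   OUT=(all ⊤)
  B2:   IN=(all ⊤)   OUT=(all ⊤)
  B3:   IN=(all ⊤)   OUT={e:-; rest ⊤}
  B4:   IN=(all ⊤)   OUT=(all ⊤)
  B5:   IN=(all ⊤)   OUT={e:+; rest ⊤}
  B6:   IN={e:+; rest ⊤}   OUT={c:+, e:+; rest ⊤}
  B7:   IN={e:+; rest ⊤}   OUT={e:+; rest ⊤}

Merge at B6: IN[B6] = OUT[B5] = {a: ⊤, b: ⊤, c: ⊤, d: ⊤, e: +, f: ⊤}
Applying B6's transfer function to that IN value gives OUT[B6] (row B6 above).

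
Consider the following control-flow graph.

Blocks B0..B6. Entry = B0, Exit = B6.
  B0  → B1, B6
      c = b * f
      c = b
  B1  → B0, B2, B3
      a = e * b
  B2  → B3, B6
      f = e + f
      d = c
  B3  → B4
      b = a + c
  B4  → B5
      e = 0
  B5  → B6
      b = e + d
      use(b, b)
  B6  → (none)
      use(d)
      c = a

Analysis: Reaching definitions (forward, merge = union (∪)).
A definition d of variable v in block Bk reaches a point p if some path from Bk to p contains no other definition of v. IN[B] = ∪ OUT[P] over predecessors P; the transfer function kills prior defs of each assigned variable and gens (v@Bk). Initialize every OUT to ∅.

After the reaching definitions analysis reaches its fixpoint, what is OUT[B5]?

Answer: {a@B1, b@B5, c@B0, d@B2, e@B4, f@B2}

Derivation:
Fixpoint table:
  B0:  IN={a@B1, c@B0}  OUT={a@B1, c@B0}
  B1:  IN={a@B1, c@B0}  OUT={a@B1, c@B0}
  B2:  IN={a@B1, c@B0}  OUT={a@B1, c@B0, d@B2, f@B2}
  B3:  IN={a@B1, c@B0, d@B2, f@B2}  OUT={a@B1, b@B3, c@B0, d@B2, f@B2}
  B4:  IN={a@B1, b@B3, c@B0, d@B2, f@B2}  OUT={a@B1, b@B3, c@B0, d@B2, e@B4, f@B2}
  B5:  IN={a@B1, b@B3, c@B0, d@B2, e@B4, f@B2}  OUT={a@B1, b@B5, c@B0, d@B2, e@B4, f@B2}
  B6:  IN={a@B1, b@B5, c@B0, d@B2, e@B4, f@B2}  OUT={a@B1, b@B5, c@B6, d@B2, e@B4, f@B2}

Merge at B5: IN[B5] = OUT[B4] = {a@B1, b@B3, c@B0, d@B2, e@B4, f@B2}
Applying B5's transfer function to that IN value gives OUT[B5] (row B5 above).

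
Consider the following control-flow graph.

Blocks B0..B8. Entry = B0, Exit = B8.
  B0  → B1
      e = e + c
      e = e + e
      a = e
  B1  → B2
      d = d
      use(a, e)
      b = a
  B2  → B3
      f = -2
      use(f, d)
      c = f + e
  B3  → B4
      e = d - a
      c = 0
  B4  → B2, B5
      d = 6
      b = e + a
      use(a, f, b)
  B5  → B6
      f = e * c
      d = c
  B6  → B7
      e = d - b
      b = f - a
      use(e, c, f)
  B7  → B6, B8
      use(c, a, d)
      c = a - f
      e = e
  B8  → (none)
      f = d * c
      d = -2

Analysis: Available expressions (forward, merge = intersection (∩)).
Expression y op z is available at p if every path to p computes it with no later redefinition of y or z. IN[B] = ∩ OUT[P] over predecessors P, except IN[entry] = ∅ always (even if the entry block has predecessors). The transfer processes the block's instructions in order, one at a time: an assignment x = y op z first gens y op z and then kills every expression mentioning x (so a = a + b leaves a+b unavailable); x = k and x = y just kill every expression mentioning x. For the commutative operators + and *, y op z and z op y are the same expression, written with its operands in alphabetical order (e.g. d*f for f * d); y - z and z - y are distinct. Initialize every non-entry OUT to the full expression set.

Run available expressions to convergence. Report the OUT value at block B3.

Answer: {d-a}

Trace:
Converged values:
  B0:  IN={}  OUT={}
  B1:  IN={}  OUT={}
  B2:  IN={}  OUT={e+f}
  B3:  IN={e+f}  OUT={d-a}
  B4:  IN={d-a}  OUT={a+e}
  B5:  IN={a+e}  OUT={a+e, c*e}
  B6:  IN={}  OUT={f-a}
  B7:  IN={f-a}  OUT={a-f, f-a}
  B8:  IN={a-f, f-a}  OUT={}

Merge at B3: IN[B3] = OUT[B2] = {e+f}
Applying B3's transfer function to that IN value gives OUT[B3] (row B3 above).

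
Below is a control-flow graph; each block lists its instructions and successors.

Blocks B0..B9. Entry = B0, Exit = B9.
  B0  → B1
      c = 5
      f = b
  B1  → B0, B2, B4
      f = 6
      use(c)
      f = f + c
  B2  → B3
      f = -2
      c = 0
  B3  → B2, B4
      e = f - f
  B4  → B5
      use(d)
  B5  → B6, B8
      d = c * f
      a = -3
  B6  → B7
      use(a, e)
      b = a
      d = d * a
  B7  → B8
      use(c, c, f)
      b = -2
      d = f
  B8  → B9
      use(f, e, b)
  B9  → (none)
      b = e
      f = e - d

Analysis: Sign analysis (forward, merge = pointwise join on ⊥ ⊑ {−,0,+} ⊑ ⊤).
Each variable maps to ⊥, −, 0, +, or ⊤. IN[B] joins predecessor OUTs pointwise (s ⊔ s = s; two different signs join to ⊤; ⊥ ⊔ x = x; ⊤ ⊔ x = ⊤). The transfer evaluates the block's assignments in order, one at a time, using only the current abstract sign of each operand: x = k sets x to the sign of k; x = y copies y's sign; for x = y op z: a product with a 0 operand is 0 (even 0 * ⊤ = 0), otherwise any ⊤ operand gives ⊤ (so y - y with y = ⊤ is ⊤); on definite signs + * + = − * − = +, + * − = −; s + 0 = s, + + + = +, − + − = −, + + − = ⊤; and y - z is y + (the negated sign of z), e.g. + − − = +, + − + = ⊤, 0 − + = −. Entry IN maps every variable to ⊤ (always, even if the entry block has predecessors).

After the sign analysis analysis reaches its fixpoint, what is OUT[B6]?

Converged values:
  B0:  IN=(all ⊤)  OUT={c:+; rest ⊤}
  B1:  IN={c:+; rest ⊤}  OUT={c:+, f:+; rest ⊤}
  B2:  IN=(all ⊤)  OUT={c:0, f:-; rest ⊤}
  B3:  IN={c:0, f:-; rest ⊤}  OUT={c:0, f:-; rest ⊤}
  B4:  IN=(all ⊤)  OUT=(all ⊤)
  B5:  IN=(all ⊤)  OUT={a:-; rest ⊤}
  B6:  IN={a:-; rest ⊤}  OUT={a:-, b:-; rest ⊤}
  B7:  IN={a:-, b:-; rest ⊤}  OUT={a:-, b:-; rest ⊤}
  B8:  IN={a:-; rest ⊤}  OUT={a:-; rest ⊤}
  B9:  IN={a:-; rest ⊤}  OUT={a:-; rest ⊤}

Merge at B6: IN[B6] = OUT[B5] = {a: -, b: ⊤, c: ⊤, d: ⊤, e: ⊤, f: ⊤}
Applying B6's transfer function to that IN value gives OUT[B6] (row B6 above).

Answer: {a: -, b: -, c: ⊤, d: ⊤, e: ⊤, f: ⊤}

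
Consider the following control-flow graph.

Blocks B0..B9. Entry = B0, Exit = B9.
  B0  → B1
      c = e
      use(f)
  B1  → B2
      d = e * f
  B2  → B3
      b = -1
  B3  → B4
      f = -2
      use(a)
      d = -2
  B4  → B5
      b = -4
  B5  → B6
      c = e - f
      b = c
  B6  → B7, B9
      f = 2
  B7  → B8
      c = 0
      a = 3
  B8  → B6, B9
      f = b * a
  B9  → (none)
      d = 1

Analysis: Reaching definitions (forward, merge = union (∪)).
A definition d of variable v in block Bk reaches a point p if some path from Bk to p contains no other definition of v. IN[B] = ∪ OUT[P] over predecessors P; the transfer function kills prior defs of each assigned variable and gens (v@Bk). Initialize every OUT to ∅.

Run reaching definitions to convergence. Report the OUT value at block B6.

Per-block solution:
  B0:   IN={}   OUT={c@B0}
  B1:   IN={c@B0}   OUT={c@B0, d@B1}
  B2:   IN={c@B0, d@B1}   OUT={b@B2, c@B0, d@B1}
  B3:   IN={b@B2, c@B0, d@B1}   OUT={b@B2, c@B0, d@B3, f@B3}
  B4:   IN={b@B2, c@B0, d@B3, f@B3}   OUT={b@B4, c@B0, d@B3, f@B3}
  B5:   IN={b@B4, c@B0, d@B3, f@B3}   OUT={b@B5, c@B5, d@B3, f@B3}
  B6:   IN={a@B7, b@B5, c@B5, c@B7, d@B3, f@B3, f@B8}   OUT={a@B7, b@B5, c@B5, c@B7, d@B3, f@B6}
  B7:   IN={a@B7, b@B5, c@B5, c@B7, d@B3, f@B6}   OUT={a@B7, b@B5, c@B7, d@B3, f@B6}
  B8:   IN={a@B7, b@B5, c@B7, d@B3, f@B6}   OUT={a@B7, b@B5, c@B7, d@B3, f@B8}
  B9:   IN={a@B7, b@B5, c@B5, c@B7, d@B3, f@B6, f@B8}   OUT={a@B7, b@B5, c@B5, c@B7, d@B9, f@B6, f@B8}

Merge at B6: IN[B6] = OUT[B5] ⊔ OUT[B8] = {a@B7, b@B5, c@B5, c@B7, d@B3, f@B3, f@B8}
Applying B6's transfer function to that IN value gives OUT[B6] (row B6 above).

Answer: {a@B7, b@B5, c@B5, c@B7, d@B3, f@B6}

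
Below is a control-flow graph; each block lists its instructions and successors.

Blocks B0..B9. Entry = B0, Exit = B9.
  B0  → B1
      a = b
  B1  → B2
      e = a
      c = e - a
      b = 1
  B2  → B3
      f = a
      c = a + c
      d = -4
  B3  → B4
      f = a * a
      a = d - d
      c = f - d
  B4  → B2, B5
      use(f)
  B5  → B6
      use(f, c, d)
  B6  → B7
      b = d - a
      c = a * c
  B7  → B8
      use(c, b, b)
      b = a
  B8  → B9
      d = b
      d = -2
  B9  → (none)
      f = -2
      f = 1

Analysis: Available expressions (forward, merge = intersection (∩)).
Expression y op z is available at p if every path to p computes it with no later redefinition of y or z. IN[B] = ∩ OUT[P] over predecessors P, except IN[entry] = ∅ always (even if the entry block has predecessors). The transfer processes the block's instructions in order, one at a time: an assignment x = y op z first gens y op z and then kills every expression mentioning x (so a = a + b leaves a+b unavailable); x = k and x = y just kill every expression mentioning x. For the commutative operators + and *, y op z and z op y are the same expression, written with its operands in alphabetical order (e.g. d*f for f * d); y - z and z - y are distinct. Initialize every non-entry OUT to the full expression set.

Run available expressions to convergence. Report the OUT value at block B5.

Answer: {d-d, f-d}

Trace:
Fixpoint table:
  B0:  IN={}  OUT={}
  B1:  IN={}  OUT={e-a}
  B2:  IN={}  OUT={}
  B3:  IN={}  OUT={d-d, f-d}
  B4:  IN={d-d, f-d}  OUT={d-d, f-d}
  B5:  IN={d-d, f-d}  OUT={d-d, f-d}
  B6:  IN={d-d, f-d}  OUT={d-a, d-d, f-d}
  B7:  IN={d-a, d-d, f-d}  OUT={d-a, d-d, f-d}
  B8:  IN={d-a, d-d, f-d}  OUT={}
  B9:  IN={}  OUT={}

Merge at B5: IN[B5] = OUT[B4] = {d-d, f-d}
Applying B5's transfer function to that IN value gives OUT[B5] (row B5 above).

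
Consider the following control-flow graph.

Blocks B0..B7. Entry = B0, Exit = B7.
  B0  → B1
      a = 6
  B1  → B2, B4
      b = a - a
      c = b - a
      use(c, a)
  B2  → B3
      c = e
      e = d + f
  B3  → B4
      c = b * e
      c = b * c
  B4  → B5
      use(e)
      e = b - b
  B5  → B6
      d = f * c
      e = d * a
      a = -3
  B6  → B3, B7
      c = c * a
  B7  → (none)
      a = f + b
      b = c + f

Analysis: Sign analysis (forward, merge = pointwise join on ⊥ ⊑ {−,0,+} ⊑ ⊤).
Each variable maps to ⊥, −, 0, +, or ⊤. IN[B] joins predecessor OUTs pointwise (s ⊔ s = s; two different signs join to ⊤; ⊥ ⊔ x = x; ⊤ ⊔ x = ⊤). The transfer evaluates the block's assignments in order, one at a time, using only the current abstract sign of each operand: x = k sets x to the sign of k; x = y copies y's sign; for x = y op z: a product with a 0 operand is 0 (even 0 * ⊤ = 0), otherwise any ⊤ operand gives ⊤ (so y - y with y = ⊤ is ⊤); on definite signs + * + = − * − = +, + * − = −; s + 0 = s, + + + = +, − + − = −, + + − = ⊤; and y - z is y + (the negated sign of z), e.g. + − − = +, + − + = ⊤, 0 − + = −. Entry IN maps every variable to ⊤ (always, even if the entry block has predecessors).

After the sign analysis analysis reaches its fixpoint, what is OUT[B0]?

Answer: {a: +, b: ⊤, c: ⊤, d: ⊤, e: ⊤, f: ⊤}

Trace:
Per-block solution:
  B0:  IN=(all ⊤)  OUT={a:+; rest ⊤}
  B1:  IN={a:+; rest ⊤}  OUT={a:+; rest ⊤}
  B2:  IN={a:+; rest ⊤}  OUT={a:+; rest ⊤}
  B3:  IN=(all ⊤)  OUT=(all ⊤)
  B4:  IN=(all ⊤)  OUT=(all ⊤)
  B5:  IN=(all ⊤)  OUT={a:-; rest ⊤}
  B6:  IN={a:-; rest ⊤}  OUT={a:-; rest ⊤}
  B7:  IN={a:-; rest ⊤}  OUT=(all ⊤)

B0 is the boundary node: IN[B0] = {a: ⊤, b: ⊤, c: ⊤, d: ⊤, e: ⊤, f: ⊤}
Applying B0's transfer function to that IN value gives OUT[B0] (row B0 above).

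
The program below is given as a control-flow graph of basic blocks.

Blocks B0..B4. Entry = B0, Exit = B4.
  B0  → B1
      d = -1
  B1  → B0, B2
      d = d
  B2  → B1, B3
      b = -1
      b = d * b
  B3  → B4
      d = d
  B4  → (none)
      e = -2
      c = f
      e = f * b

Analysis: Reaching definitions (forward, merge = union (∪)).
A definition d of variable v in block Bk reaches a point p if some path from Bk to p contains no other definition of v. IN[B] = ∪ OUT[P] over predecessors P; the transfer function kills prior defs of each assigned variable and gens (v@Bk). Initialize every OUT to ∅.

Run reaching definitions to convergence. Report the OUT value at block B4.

Answer: {b@B2, c@B4, d@B3, e@B4}

Trace:
Converged values:
  B0:  IN={b@B2, d@B1}  OUT={b@B2, d@B0}
  B1:  IN={b@B2, d@B0, d@B1}  OUT={b@B2, d@B1}
  B2:  IN={b@B2, d@B1}  OUT={b@B2, d@B1}
  B3:  IN={b@B2, d@B1}  OUT={b@B2, d@B3}
  B4:  IN={b@B2, d@B3}  OUT={b@B2, c@B4, d@B3, e@B4}

Merge at B4: IN[B4] = OUT[B3] = {b@B2, d@B3}
Applying B4's transfer function to that IN value gives OUT[B4] (row B4 above).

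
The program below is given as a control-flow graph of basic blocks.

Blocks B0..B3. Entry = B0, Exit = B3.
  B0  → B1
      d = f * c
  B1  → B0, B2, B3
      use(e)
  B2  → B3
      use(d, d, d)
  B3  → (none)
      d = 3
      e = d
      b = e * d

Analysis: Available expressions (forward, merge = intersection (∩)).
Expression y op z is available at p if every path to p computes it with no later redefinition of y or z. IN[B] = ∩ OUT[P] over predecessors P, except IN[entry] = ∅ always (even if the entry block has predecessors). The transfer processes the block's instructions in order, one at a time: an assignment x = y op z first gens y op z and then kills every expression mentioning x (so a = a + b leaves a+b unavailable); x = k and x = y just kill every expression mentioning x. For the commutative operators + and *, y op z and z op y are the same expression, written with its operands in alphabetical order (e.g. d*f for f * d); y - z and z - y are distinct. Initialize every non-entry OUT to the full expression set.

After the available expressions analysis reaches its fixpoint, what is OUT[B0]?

Fixpoint table:
  B0:  IN={}  OUT={c*f}
  B1:  IN={c*f}  OUT={c*f}
  B2:  IN={c*f}  OUT={c*f}
  B3:  IN={c*f}  OUT={c*f, d*e}

Merge at B0 (entry node, so the boundary value {} is joined with the incoming edge(s)): IN[B0] = {} ∩ OUT[B1] = {}
Applying B0's transfer function to that IN value gives OUT[B0] (row B0 above).

Answer: {c*f}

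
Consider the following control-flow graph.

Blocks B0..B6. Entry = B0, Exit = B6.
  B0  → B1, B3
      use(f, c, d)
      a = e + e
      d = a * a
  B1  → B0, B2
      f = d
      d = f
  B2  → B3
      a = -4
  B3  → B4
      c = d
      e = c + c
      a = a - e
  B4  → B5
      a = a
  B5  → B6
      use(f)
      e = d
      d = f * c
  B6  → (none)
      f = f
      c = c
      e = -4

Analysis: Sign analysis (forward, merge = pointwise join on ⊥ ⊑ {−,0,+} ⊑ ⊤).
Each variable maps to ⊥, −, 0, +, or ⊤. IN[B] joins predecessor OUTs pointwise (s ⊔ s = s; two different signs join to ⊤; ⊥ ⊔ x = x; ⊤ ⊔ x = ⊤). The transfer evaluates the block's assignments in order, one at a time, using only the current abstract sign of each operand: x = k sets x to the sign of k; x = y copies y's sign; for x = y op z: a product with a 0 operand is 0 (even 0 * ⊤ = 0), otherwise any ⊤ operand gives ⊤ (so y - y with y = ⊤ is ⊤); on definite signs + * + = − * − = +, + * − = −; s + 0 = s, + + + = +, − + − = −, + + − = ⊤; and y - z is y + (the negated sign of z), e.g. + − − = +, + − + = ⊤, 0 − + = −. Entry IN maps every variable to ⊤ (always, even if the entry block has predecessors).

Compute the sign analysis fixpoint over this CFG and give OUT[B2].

Per-block solution:
  B0:   IN=(all ⊤)   OUT=(all ⊤)
  B1:   IN=(all ⊤)   OUT=(all ⊤)
  B2:   IN=(all ⊤)   OUT={a:-; rest ⊤}
  B3:   IN=(all ⊤)   OUT=(all ⊤)
  B4:   IN=(all ⊤)   OUT=(all ⊤)
  B5:   IN=(all ⊤)   OUT=(all ⊤)
  B6:   IN=(all ⊤)   OUT={e:-; rest ⊤}

Merge at B2: IN[B2] = OUT[B1] = {a: ⊤, b: ⊤, c: ⊤, d: ⊤, e: ⊤, f: ⊤}
Applying B2's transfer function to that IN value gives OUT[B2] (row B2 above).

Answer: {a: -, b: ⊤, c: ⊤, d: ⊤, e: ⊤, f: ⊤}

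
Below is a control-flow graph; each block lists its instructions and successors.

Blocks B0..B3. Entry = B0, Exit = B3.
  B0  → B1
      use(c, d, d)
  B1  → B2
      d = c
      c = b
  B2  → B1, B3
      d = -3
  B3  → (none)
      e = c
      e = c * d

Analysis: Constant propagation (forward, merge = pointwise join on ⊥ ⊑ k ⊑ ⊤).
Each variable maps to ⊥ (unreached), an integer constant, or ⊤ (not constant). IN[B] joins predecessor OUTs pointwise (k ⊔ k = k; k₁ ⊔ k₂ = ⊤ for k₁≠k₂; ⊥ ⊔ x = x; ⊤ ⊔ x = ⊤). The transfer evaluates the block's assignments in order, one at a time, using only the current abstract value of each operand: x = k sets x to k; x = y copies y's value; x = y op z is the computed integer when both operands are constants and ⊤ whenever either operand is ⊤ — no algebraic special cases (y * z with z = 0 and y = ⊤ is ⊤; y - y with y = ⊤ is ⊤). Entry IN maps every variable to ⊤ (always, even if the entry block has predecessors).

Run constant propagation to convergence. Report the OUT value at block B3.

Answer: {a: ⊤, b: ⊤, c: ⊤, d: -3, e: ⊤, f: ⊤}

Working:
Per-block solution:
  B0:  IN=(all ⊤)  OUT=(all ⊤)
  B1:  IN=(all ⊤)  OUT=(all ⊤)
  B2:  IN=(all ⊤)  OUT={d:-3; rest ⊤}
  B3:  IN={d:-3; rest ⊤}  OUT={d:-3; rest ⊤}

Merge at B3: IN[B3] = OUT[B2] = {a: ⊤, b: ⊤, c: ⊤, d: -3, e: ⊤, f: ⊤}
Applying B3's transfer function to that IN value gives OUT[B3] (row B3 above).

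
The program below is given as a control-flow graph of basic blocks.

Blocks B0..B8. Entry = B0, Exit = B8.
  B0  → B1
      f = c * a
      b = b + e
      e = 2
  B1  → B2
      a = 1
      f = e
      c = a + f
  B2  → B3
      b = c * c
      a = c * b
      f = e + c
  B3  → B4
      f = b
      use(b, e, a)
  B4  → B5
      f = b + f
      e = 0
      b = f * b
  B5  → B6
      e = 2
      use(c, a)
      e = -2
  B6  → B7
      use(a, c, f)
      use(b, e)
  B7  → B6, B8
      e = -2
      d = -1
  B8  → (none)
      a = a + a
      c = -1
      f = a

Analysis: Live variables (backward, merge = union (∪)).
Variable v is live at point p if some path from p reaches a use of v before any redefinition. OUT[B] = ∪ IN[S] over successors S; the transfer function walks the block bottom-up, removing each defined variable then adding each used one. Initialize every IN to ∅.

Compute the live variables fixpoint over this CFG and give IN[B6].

Answer: {a, b, c, e, f}

Derivation:
Fixpoint table:
  B0:  IN={a, b, c, e}  OUT={e}
  B1:  IN={e}  OUT={c, e}
  B2:  IN={c, e}  OUT={a, b, c, e}
  B3:  IN={a, b, c, e}  OUT={a, b, c, f}
  B4:  IN={a, b, c, f}  OUT={a, b, c, f}
  B5:  IN={a, b, c, f}  OUT={a, b, c, e, f}
  B6:  IN={a, b, c, e, f}  OUT={a, b, c, f}
  B7:  IN={a, b, c, f}  OUT={a, b, c, e, f}
  B8:  IN={a}  OUT={}

Merge at B6: OUT[B6] = IN[B7] = {a, b, c, f}
Applying B6's transfer function to that OUT value gives IN[B6] (row B6 above).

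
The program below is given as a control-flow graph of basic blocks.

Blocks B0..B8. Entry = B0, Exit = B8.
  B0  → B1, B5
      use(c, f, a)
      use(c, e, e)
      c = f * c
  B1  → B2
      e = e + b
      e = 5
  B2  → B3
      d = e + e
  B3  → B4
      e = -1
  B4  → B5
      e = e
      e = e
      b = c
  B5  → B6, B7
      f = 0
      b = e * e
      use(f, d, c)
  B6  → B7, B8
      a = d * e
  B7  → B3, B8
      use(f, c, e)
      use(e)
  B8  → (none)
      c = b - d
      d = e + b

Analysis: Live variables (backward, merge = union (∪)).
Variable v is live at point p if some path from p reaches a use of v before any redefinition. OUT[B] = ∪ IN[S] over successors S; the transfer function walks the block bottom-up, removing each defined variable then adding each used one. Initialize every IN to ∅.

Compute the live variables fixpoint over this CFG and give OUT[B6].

Answer: {b, c, d, e, f}

Working:
Fixpoint table:
  B0:   IN={a, b, c, d, e, f}   OUT={b, c, d, e}
  B1:   IN={b, c, e}   OUT={c, e}
  B2:   IN={c, e}   OUT={c, d}
  B3:   IN={c, d}   OUT={c, d, e}
  B4:   IN={c, d, e}   OUT={c, d, e}
  B5:   IN={c, d, e}   OUT={b, c, d, e, f}
  B6:   IN={b, c, d, e, f}   OUT={b, c, d, e, f}
  B7:   IN={b, c, d, e, f}   OUT={b, c, d, e}
  B8:   IN={b, d, e}   OUT={}

Merge at B6: OUT[B6] = IN[B7] ⊔ IN[B8] = {b, c, d, e, f}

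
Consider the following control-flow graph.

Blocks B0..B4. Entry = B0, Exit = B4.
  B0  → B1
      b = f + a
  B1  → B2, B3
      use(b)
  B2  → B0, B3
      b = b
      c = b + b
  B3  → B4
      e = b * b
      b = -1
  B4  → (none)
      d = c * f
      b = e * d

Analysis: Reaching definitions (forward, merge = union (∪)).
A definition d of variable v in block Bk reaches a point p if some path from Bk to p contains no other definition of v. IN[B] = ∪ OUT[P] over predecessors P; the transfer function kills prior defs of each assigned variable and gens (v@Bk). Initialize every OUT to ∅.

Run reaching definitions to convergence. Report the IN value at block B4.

Converged values:
  B0: | IN={b@B2, c@B2} | OUT={b@B0, c@B2}
  B1: | IN={b@B0, c@B2} | OUT={b@B0, c@B2}
  B2: | IN={b@B0, c@B2} | OUT={b@B2, c@B2}
  B3: | IN={b@B0, b@B2, c@B2} | OUT={b@B3, c@B2, e@B3}
  B4: | IN={b@B3, c@B2, e@B3} | OUT={b@B4, c@B2, d@B4, e@B3}

Merge at B4: IN[B4] = OUT[B3] = {b@B3, c@B2, e@B3}

Answer: {b@B3, c@B2, e@B3}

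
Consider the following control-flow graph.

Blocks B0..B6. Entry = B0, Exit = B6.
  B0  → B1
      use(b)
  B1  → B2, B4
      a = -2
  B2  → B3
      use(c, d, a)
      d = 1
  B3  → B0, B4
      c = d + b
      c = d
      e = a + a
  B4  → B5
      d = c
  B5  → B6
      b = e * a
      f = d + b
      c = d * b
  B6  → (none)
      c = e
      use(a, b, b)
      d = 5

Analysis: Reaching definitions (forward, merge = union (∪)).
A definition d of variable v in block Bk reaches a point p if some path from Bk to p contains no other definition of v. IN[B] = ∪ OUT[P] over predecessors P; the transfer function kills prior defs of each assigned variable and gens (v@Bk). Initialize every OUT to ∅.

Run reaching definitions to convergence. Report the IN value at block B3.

Converged values:
  B0:   IN={a@B1, c@B3, d@B2, e@B3}   OUT={a@B1, c@B3, d@B2, e@B3}
  B1:   IN={a@B1, c@B3, d@B2, e@B3}   OUT={a@B1, c@B3, d@B2, e@B3}
  B2:   IN={a@B1, c@B3, d@B2, e@B3}   OUT={a@B1, c@B3, d@B2, e@B3}
  B3:   IN={a@B1, c@B3, d@B2, e@B3}   OUT={a@B1, c@B3, d@B2, e@B3}
  B4:   IN={a@B1, c@B3, d@B2, e@B3}   OUT={a@B1, c@B3, d@B4, e@B3}
  B5:   IN={a@B1, c@B3, d@B4, e@B3}   OUT={a@B1, b@B5, c@B5, d@B4, e@B3, f@B5}
  B6:   IN={a@B1, b@B5, c@B5, d@B4, e@B3, f@B5}   OUT={a@B1, b@B5, c@B6, d@B6, e@B3, f@B5}

Merge at B3: IN[B3] = OUT[B2] = {a@B1, c@B3, d@B2, e@B3}

Answer: {a@B1, c@B3, d@B2, e@B3}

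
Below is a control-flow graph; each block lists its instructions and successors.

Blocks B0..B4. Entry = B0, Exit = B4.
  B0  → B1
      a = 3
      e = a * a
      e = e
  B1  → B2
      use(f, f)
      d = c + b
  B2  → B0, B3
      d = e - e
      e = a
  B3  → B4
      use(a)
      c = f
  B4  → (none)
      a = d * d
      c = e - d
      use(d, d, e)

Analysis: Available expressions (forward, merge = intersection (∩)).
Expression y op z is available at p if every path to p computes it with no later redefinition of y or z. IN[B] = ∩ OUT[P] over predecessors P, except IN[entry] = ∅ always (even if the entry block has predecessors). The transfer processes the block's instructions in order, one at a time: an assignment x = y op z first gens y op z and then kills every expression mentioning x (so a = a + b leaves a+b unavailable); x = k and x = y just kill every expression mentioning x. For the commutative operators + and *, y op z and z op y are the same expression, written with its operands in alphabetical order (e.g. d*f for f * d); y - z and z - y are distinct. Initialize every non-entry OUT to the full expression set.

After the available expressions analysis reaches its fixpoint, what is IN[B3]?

Answer: {a*a, b+c}

Derivation:
Per-block solution:
  B0: | IN={} | OUT={a*a}
  B1: | IN={a*a} | OUT={a*a, b+c}
  B2: | IN={a*a, b+c} | OUT={a*a, b+c}
  B3: | IN={a*a, b+c} | OUT={a*a}
  B4: | IN={a*a} | OUT={d*d, e-d}

Merge at B3: IN[B3] = OUT[B2] = {a*a, b+c}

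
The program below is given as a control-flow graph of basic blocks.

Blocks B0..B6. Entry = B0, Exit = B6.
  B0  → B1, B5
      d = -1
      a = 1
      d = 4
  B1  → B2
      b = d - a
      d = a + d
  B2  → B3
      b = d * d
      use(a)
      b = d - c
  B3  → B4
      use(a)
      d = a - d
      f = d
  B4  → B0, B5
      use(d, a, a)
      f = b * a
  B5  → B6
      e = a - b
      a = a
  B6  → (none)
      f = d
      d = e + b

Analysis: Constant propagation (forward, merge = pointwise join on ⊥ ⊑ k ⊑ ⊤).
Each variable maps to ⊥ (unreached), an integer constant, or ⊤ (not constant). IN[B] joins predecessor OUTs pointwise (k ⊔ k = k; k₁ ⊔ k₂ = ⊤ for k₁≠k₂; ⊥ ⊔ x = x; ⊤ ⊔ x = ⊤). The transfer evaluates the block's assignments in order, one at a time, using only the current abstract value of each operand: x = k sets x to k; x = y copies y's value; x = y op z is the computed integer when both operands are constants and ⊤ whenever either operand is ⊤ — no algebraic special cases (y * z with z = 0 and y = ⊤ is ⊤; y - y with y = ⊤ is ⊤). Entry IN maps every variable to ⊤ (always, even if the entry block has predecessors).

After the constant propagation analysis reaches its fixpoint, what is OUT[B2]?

Answer: {a: 1, b: ⊤, c: ⊤, d: 5, e: ⊤, f: ⊤}

Trace:
Fixpoint table:
  B0:  IN=(all ⊤)  OUT={a:1, d:4; rest ⊤}
  B1:  IN={a:1, d:4; rest ⊤}  OUT={a:1, b:3, d:5; rest ⊤}
  B2:  IN={a:1, b:3, d:5; rest ⊤}  OUT={a:1, d:5; rest ⊤}
  B3:  IN={a:1, d:5; rest ⊤}  OUT={a:1, d:-4, f:-4; rest ⊤}
  B4:  IN={a:1, d:-4, f:-4; rest ⊤}  OUT={a:1, d:-4; rest ⊤}
  B5:  IN={a:1; rest ⊤}  OUT={a:1; rest ⊤}
  B6:  IN={a:1; rest ⊤}  OUT={a:1; rest ⊤}

Merge at B2: IN[B2] = OUT[B1] = {a: 1, b: 3, c: ⊤, d: 5, e: ⊤, f: ⊤}
Applying B2's transfer function to that IN value gives OUT[B2] (row B2 above).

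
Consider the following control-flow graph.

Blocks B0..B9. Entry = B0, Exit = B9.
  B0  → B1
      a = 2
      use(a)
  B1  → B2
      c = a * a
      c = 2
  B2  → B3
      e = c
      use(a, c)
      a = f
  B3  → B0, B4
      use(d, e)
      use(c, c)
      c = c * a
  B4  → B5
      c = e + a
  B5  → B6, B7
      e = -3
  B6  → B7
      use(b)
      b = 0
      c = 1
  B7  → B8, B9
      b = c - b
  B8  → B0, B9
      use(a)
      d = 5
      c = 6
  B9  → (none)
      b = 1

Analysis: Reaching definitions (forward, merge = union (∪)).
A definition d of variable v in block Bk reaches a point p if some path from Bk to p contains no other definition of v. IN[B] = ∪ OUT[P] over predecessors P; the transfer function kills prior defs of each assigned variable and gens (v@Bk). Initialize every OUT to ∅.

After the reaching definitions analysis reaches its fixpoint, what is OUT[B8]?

Fixpoint table:
  B0: | IN={a@B2, b@B7, c@B3, c@B8, d@B8, e@B2, e@B5} | OUT={a@B0, b@B7, c@B3, c@B8, d@B8, e@B2, e@B5}
  B1: | IN={a@B0, b@B7, c@B3, c@B8, d@B8, e@B2, e@B5} | OUT={a@B0, b@B7, c@B1, d@B8, e@B2, e@B5}
  B2: | IN={a@B0, b@B7, c@B1, d@B8, e@B2, e@B5} | OUT={a@B2, b@B7, c@B1, d@B8, e@B2}
  B3: | IN={a@B2, b@B7, c@B1, d@B8, e@B2} | OUT={a@B2, b@B7, c@B3, d@B8, e@B2}
  B4: | IN={a@B2, b@B7, c@B3, d@B8, e@B2} | OUT={a@B2, b@B7, c@B4, d@B8, e@B2}
  B5: | IN={a@B2, b@B7, c@B4, d@B8, e@B2} | OUT={a@B2, b@B7, c@B4, d@B8, e@B5}
  B6: | IN={a@B2, b@B7, c@B4, d@B8, e@B5} | OUT={a@B2, b@B6, c@B6, d@B8, e@B5}
  B7: | IN={a@B2, b@B6, b@B7, c@B4, c@B6, d@B8, e@B5} | OUT={a@B2, b@B7, c@B4, c@B6, d@B8, e@B5}
  B8: | IN={a@B2, b@B7, c@B4, c@B6, d@B8, e@B5} | OUT={a@B2, b@B7, c@B8, d@B8, e@B5}
  B9: | IN={a@B2, b@B7, c@B4, c@B6, c@B8, d@B8, e@B5} | OUT={a@B2, b@B9, c@B4, c@B6, c@B8, d@B8, e@B5}

Merge at B8: IN[B8] = OUT[B7] = {a@B2, b@B7, c@B4, c@B6, d@B8, e@B5}
Applying B8's transfer function to that IN value gives OUT[B8] (row B8 above).

Answer: {a@B2, b@B7, c@B8, d@B8, e@B5}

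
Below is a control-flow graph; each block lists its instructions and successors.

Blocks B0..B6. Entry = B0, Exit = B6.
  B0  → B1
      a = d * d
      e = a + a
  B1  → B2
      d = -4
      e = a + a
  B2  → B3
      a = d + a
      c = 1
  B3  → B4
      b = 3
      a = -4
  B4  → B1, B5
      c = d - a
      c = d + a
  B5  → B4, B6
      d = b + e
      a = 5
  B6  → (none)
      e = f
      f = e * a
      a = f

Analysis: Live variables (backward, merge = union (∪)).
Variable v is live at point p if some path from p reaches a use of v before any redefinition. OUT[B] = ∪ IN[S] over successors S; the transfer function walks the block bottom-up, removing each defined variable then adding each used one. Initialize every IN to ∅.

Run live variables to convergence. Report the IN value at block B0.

Answer: {d, f}

Working:
Fixpoint table:
  B0:   IN={d, f}   OUT={a, f}
  B1:   IN={a, f}   OUT={a, d, e, f}
  B2:   IN={a, d, e, f}   OUT={d, e, f}
  B3:   IN={d, e, f}   OUT={a, b, d, e, f}
  B4:   IN={a, b, d, e, f}   OUT={a, b, e, f}
  B5:   IN={b, e, f}   OUT={a, b, d, e, f}
  B6:   IN={a, f}   OUT={}

Merge at B0: OUT[B0] = IN[B1] = {a, f}
Applying B0's transfer function to that OUT value gives IN[B0] (row B0 above).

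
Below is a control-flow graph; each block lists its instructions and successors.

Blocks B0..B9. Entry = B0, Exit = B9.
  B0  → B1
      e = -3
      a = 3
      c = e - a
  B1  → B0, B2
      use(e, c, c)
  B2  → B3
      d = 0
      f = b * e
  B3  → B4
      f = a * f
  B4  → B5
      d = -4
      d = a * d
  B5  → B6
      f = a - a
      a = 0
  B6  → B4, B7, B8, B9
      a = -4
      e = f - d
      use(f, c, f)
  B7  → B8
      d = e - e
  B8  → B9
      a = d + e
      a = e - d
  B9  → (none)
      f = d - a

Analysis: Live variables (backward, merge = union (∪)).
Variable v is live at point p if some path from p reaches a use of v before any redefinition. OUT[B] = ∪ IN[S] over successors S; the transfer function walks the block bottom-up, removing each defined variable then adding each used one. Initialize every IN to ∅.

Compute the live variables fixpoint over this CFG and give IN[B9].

Answer: {a, d}

Derivation:
Converged values:
  B0:   IN={b}   OUT={a, b, c, e}
  B1:   IN={a, b, c, e}   OUT={a, b, c, e}
  B2:   IN={a, b, c, e}   OUT={a, c, f}
  B3:   IN={a, c, f}   OUT={a, c}
  B4:   IN={a, c}   OUT={a, c, d}
  B5:   IN={a, c, d}   OUT={c, d, f}
  B6:   IN={c, d, f}   OUT={a, c, d, e}
  B7:   IN={e}   OUT={d, e}
  B8:   IN={d, e}   OUT={a, d}
  B9:   IN={a, d}   OUT={}

B9 is the boundary node: OUT[B9] = {}
Applying B9's transfer function to that OUT value gives IN[B9] (row B9 above).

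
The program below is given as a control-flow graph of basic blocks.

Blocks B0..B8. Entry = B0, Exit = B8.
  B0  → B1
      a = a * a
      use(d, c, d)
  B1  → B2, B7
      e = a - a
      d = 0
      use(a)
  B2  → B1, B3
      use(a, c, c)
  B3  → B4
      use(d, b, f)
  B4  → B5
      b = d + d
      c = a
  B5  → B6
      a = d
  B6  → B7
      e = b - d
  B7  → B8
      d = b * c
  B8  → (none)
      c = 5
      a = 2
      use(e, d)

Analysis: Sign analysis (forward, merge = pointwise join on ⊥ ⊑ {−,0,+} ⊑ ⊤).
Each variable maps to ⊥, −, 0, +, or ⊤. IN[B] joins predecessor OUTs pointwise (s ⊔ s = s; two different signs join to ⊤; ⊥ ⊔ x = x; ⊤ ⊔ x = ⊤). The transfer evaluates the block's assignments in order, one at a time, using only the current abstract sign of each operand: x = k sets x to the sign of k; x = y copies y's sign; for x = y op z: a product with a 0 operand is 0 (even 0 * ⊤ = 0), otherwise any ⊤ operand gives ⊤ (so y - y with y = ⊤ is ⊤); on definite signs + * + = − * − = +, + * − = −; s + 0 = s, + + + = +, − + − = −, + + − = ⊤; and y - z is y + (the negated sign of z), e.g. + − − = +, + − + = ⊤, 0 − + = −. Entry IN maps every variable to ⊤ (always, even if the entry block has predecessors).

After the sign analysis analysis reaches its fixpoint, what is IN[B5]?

Per-block solution:
  B0:  IN=(all ⊤)  OUT=(all ⊤)
  B1:  IN=(all ⊤)  OUT={d:0; rest ⊤}
  B2:  IN={d:0; rest ⊤}  OUT={d:0; rest ⊤}
  B3:  IN={d:0; rest ⊤}  OUT={d:0; rest ⊤}
  B4:  IN={d:0; rest ⊤}  OUT={b:0, d:0; rest ⊤}
  B5:  IN={b:0, d:0; rest ⊤}  OUT={a:0, b:0, d:0; rest ⊤}
  B6:  IN={a:0, b:0, d:0; rest ⊤}  OUT={a:0, b:0, d:0, e:0; rest ⊤}
  B7:  IN={d:0; rest ⊤}  OUT=(all ⊤)
  B8:  IN=(all ⊤)  OUT={a:+, c:+; rest ⊤}

Merge at B5: IN[B5] = OUT[B4] = {a: ⊤, b: 0, c: ⊤, d: 0, e: ⊤, f: ⊤}

Answer: {a: ⊤, b: 0, c: ⊤, d: 0, e: ⊤, f: ⊤}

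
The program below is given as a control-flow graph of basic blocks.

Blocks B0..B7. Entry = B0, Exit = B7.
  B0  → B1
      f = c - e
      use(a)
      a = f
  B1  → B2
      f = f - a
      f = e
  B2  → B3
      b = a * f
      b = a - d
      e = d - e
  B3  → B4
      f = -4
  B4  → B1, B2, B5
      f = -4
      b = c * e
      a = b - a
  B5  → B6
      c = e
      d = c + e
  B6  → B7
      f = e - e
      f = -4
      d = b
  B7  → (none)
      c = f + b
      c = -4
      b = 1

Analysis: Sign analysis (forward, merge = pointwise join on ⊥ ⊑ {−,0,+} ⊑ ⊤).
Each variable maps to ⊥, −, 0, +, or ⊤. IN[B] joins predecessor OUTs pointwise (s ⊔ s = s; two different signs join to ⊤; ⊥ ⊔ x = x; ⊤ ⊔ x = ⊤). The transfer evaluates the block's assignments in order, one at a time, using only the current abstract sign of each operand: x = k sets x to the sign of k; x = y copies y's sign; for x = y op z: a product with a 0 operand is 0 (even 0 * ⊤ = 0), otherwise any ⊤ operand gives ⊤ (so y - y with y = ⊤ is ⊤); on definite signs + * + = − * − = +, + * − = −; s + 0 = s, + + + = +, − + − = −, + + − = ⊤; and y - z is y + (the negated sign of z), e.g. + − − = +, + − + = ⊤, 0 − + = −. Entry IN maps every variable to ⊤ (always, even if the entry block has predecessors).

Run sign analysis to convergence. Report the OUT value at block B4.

Answer: {a: ⊤, b: ⊤, c: ⊤, d: ⊤, e: ⊤, f: -}

Derivation:
Fixpoint table:
  B0:   IN=(all ⊤)   OUT=(all ⊤)
  B1:   IN=(all ⊤)   OUT=(all ⊤)
  B2:   IN=(all ⊤)   OUT=(all ⊤)
  B3:   IN=(all ⊤)   OUT={f:-; rest ⊤}
  B4:   IN={f:-; rest ⊤}   OUT={f:-; rest ⊤}
  B5:   IN={f:-; rest ⊤}   OUT={f:-; rest ⊤}
  B6:   IN={f:-; rest ⊤}   OUT={f:-; rest ⊤}
  B7:   IN={f:-; rest ⊤}   OUT={b:+, c:-, f:-; rest ⊤}

Merge at B4: IN[B4] = OUT[B3] = {a: ⊤, b: ⊤, c: ⊤, d: ⊤, e: ⊤, f: -}
Applying B4's transfer function to that IN value gives OUT[B4] (row B4 above).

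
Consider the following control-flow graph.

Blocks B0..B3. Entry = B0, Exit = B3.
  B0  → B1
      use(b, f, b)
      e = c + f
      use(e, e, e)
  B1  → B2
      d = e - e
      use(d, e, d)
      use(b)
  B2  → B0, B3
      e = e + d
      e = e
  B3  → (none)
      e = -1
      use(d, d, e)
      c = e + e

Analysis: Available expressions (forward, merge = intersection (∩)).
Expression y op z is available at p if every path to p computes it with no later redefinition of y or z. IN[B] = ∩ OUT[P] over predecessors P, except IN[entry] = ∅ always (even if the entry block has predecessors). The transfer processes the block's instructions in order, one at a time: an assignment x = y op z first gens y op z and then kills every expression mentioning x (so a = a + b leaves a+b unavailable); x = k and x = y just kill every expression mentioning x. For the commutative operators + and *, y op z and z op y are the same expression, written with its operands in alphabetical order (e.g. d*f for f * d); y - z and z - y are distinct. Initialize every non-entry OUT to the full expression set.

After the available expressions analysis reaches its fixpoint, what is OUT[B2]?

Fixpoint table:
  B0: | IN={} | OUT={c+f}
  B1: | IN={c+f} | OUT={c+f, e-e}
  B2: | IN={c+f, e-e} | OUT={c+f}
  B3: | IN={c+f} | OUT={e+e}

Merge at B2: IN[B2] = OUT[B1] = {c+f, e-e}
Applying B2's transfer function to that IN value gives OUT[B2] (row B2 above).

Answer: {c+f}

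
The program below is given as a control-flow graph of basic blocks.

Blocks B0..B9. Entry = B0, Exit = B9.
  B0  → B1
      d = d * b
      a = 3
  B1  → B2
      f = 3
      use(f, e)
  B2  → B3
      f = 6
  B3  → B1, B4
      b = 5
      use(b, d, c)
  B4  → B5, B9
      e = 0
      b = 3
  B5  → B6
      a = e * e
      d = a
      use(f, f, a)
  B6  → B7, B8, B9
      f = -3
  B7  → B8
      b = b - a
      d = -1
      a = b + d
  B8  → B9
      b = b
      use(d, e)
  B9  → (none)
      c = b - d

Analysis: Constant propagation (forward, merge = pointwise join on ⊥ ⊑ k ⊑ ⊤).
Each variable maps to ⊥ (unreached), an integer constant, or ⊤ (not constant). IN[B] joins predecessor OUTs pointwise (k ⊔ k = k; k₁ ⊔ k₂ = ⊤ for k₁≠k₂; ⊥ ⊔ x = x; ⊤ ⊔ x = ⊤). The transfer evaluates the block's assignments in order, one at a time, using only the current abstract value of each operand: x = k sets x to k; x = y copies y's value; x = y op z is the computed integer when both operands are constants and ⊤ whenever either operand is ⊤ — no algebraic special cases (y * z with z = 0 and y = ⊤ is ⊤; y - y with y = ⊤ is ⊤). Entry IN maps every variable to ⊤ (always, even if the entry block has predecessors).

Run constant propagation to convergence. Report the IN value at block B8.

Answer: {a: ⊤, b: 3, c: ⊤, d: ⊤, e: 0, f: -3}

Working:
Per-block solution:
  B0: | IN=(all ⊤) | OUT={a:3; rest ⊤}
  B1: | IN={a:3; rest ⊤} | OUT={a:3, f:3; rest ⊤}
  B2: | IN={a:3, f:3; rest ⊤} | OUT={a:3, f:6; rest ⊤}
  B3: | IN={a:3, f:6; rest ⊤} | OUT={a:3, b:5, f:6; rest ⊤}
  B4: | IN={a:3, b:5, f:6; rest ⊤} | OUT={a:3, b:3, e:0, f:6; rest ⊤}
  B5: | IN={a:3, b:3, e:0, f:6; rest ⊤} | OUT={a:0, b:3, d:0, e:0, f:6; rest ⊤}
  B6: | IN={a:0, b:3, d:0, e:0, f:6; rest ⊤} | OUT={a:0, b:3, d:0, e:0, f:-3; rest ⊤}
  B7: | IN={a:0, b:3, d:0, e:0, f:-3; rest ⊤} | OUT={a:2, b:3, d:-1, e:0, f:-3; rest ⊤}
  B8: | IN={b:3, e:0, f:-3; rest ⊤} | OUT={b:3, e:0, f:-3; rest ⊤}
  B9: | IN={b:3, e:0; rest ⊤} | OUT={b:3, e:0; rest ⊤}

Merge at B8: IN[B8] = OUT[B6] ⊔ OUT[B7] = {a: ⊤, b: 3, c: ⊤, d: ⊤, e: 0, f: -3}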